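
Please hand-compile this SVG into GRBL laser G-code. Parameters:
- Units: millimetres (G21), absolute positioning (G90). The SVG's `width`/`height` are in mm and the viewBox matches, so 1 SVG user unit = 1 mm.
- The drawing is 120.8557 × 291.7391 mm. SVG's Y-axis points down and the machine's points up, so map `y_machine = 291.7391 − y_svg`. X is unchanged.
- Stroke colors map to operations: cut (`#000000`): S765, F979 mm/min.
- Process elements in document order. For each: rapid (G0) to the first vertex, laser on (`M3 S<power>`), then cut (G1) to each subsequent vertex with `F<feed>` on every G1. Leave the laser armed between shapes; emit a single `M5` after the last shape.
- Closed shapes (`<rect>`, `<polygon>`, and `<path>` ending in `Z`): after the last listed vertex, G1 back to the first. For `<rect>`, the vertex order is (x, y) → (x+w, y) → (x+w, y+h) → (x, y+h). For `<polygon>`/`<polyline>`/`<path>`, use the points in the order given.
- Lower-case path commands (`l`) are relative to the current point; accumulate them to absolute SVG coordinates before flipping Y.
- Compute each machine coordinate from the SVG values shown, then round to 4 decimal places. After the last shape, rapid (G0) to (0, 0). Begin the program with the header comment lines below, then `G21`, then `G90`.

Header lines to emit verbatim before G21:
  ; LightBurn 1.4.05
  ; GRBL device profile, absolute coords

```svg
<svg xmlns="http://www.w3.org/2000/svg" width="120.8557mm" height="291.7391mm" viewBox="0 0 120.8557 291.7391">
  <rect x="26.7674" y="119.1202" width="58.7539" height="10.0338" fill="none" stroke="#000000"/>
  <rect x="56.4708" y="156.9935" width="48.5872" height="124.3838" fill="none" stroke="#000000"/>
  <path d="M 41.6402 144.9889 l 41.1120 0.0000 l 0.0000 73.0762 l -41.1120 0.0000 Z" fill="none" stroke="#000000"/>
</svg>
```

; LightBurn 1.4.05
; GRBL device profile, absolute coords
G21
G90
G0 X26.7674 Y172.6189
M3 S765
G1 X85.5213 Y172.6189 F979
G1 X85.5213 Y162.5851 F979
G1 X26.7674 Y162.5851 F979
G1 X26.7674 Y172.6189 F979
G0 X56.4708 Y134.7456
M3 S765
G1 X105.0580 Y134.7456 F979
G1 X105.0580 Y10.3618 F979
G1 X56.4708 Y10.3618 F979
G1 X56.4708 Y134.7456 F979
G0 X41.6402 Y146.7502
M3 S765
G1 X82.7522 Y146.7502 F979
G1 X82.7522 Y73.6740 F979
G1 X41.6402 Y73.6740 F979
G1 X41.6402 Y146.7502 F979
M5
G0 X0.0000 Y0.0000

viewBox `0 0 120.8557 291.7391` with mm width/height → 1 unit = 1 mm. Flip: y_m = 291.7391 − y_svg.

**Shape 1** — `<rect>` rectangle, stroke `#000000` → cut (S765, F979). Machine vertices: (26.7674,172.6189) → (85.5213,172.6189) → (85.5213,162.5851) → (26.7674,162.5851) → (26.7674,172.6189). Closed: final G1 returns to the first vertex.

**Shape 2** — `<rect>` rectangle, stroke `#000000` → cut (S765, F979). Machine vertices: (56.4708,134.7456) → (105.0580,134.7456) → (105.0580,10.3618) → (56.4708,10.3618) → (56.4708,134.7456). Closed: final G1 returns to the first vertex.

**Shape 3** — `<path>` rectangle, stroke `#000000` → cut (S765, F979). Machine vertices: (41.6402,146.7502) → (82.7522,146.7502) → (82.7522,73.6740) → (41.6402,73.6740) → (41.6402,146.7502). Closed: final G1 returns to the first vertex.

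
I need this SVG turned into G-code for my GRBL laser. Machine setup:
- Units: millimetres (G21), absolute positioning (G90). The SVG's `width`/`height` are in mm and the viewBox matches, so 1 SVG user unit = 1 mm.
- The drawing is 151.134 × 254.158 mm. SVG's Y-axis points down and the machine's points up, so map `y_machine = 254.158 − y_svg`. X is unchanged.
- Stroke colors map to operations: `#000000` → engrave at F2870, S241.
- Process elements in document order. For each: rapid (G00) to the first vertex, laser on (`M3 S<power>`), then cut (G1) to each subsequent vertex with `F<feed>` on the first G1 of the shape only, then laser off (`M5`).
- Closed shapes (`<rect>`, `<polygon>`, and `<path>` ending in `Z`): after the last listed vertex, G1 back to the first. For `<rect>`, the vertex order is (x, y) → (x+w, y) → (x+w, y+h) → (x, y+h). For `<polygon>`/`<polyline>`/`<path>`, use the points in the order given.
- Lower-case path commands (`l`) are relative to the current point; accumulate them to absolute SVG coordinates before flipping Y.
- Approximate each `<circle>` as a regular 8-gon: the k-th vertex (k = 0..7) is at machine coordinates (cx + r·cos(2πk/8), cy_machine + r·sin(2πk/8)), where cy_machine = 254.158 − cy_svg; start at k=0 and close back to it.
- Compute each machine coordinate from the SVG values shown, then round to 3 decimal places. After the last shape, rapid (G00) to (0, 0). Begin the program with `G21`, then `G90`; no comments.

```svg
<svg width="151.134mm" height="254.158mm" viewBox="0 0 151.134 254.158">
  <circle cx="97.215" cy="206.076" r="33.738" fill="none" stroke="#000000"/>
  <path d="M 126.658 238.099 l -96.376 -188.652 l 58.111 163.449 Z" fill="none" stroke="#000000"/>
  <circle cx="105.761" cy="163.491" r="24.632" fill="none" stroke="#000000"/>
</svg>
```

Since the viewBox matches the mm dimensions, user units are millimetres directly. The only transform is the Y-flip y_m = 254.158 − y_svg.

Shape 1 is a circle drawn with `<circle>`. Its stroke #000000 means engrave at S241, F2870. After flipping Y the toolpath is (130.953,48.082) → (121.071,71.938) → (97.215,81.820) → (73.359,71.938) → (63.477,48.082) → (73.359,24.226) → (97.215,14.344) → (121.071,24.226) → (130.953,48.082), returning to the start.

Shape 2 is a closed polygon drawn with `<path>`. Its stroke #000000 means engrave at S241, F2870. After flipping Y the toolpath is (126.658,16.059) → (30.282,204.711) → (88.393,41.262) → (126.658,16.059), returning to the start.

Shape 3 is a circle drawn with `<circle>`. Its stroke #000000 means engrave at S241, F2870. After flipping Y the toolpath is (130.393,90.667) → (123.178,108.084) → (105.761,115.299) → (88.344,108.084) → (81.129,90.667) → (88.344,73.250) → (105.761,66.035) → (123.178,73.250) → (130.393,90.667), returning to the start.

G21
G90
G00 X130.953 Y48.082
M3 S241
G1 X121.071 Y71.938 F2870
G1 X97.215 Y81.820
G1 X73.359 Y71.938
G1 X63.477 Y48.082
G1 X73.359 Y24.226
G1 X97.215 Y14.344
G1 X121.071 Y24.226
G1 X130.953 Y48.082
M5
G00 X126.658 Y16.059
M3 S241
G1 X30.282 Y204.711 F2870
G1 X88.393 Y41.262
G1 X126.658 Y16.059
M5
G00 X130.393 Y90.667
M3 S241
G1 X123.178 Y108.084 F2870
G1 X105.761 Y115.299
G1 X88.344 Y108.084
G1 X81.129 Y90.667
G1 X88.344 Y73.250
G1 X105.761 Y66.035
G1 X123.178 Y73.250
G1 X130.393 Y90.667
M5
G00 X0.000 Y0.000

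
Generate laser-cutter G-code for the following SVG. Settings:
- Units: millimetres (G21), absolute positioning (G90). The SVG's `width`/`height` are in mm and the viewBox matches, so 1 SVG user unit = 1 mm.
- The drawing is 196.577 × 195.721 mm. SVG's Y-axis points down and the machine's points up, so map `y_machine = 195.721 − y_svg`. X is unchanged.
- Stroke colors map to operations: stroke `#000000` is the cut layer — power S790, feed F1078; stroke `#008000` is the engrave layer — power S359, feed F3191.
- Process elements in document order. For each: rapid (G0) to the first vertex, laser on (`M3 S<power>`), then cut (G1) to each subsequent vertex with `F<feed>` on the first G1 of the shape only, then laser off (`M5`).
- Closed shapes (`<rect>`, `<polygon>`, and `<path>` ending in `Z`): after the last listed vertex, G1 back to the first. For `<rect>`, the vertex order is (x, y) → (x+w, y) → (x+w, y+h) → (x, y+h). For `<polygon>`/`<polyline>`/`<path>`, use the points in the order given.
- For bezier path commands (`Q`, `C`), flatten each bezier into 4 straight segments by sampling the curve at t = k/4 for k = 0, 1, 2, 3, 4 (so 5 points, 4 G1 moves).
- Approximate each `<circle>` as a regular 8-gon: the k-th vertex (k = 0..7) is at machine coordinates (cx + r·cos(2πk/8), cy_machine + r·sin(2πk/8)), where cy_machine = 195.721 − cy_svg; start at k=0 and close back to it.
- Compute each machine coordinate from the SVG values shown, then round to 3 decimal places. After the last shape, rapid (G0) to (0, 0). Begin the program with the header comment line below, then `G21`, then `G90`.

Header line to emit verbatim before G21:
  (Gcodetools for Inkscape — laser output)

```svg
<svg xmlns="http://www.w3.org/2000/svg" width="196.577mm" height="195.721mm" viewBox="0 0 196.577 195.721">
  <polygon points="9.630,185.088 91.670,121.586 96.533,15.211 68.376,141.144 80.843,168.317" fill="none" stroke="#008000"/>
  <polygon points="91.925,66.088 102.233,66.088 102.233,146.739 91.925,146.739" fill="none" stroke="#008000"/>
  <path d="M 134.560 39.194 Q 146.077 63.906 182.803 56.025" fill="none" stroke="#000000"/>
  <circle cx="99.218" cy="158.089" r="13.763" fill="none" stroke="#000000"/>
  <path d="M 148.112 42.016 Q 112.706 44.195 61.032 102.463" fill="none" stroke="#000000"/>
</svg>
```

1 u = 1 mm; y_m = 195.721 − y.

[1] `<polygon>` closed polygon, #008000→engrave S359 F3191: (9.630,10.633) → (91.670,74.135) → (96.533,180.510) → (68.376,54.577) → (80.843,27.404) → (9.630,10.633) (closed)

[2] `<polygon>` rectangle, #008000→engrave S359 F3191: (91.925,129.633) → (102.233,129.633) → (102.233,48.982) → (91.925,48.982) → (91.925,129.633) (closed)

[3] `<path>` quadratic bezier, #000000→cut S790 F1078: (134.560,156.527) → (141.894,146.208) → (152.379,139.963) → (166.016,137.793) → (182.803,139.696)

[4] `<circle>` circle, #000000→cut S790 F1078: (112.981,37.632) → (108.950,47.364) → (99.218,51.395) → (89.486,47.364) → (85.455,37.632) → (89.486,27.900) → (99.218,23.869) → (108.950,27.900) → (112.981,37.632) (closed)

[5] `<path>` quadratic bezier, #000000→cut S790 F1078: (148.112,153.705) → (129.392,149.110) → (108.639,137.504) → (85.852,118.886) → (61.032,93.258)

(Gcodetools for Inkscape — laser output)
G21
G90
G0 X9.630 Y10.633
M3 S359
G1 X91.670 Y74.135 F3191
G1 X96.533 Y180.510
G1 X68.376 Y54.577
G1 X80.843 Y27.404
G1 X9.630 Y10.633
M5
G0 X91.925 Y129.633
M3 S359
G1 X102.233 Y129.633 F3191
G1 X102.233 Y48.982
G1 X91.925 Y48.982
G1 X91.925 Y129.633
M5
G0 X134.560 Y156.527
M3 S790
G1 X141.894 Y146.208 F1078
G1 X152.379 Y139.963
G1 X166.016 Y137.793
G1 X182.803 Y139.696
M5
G0 X112.981 Y37.632
M3 S790
G1 X108.950 Y47.364 F1078
G1 X99.218 Y51.395
G1 X89.486 Y47.364
G1 X85.455 Y37.632
G1 X89.486 Y27.900
G1 X99.218 Y23.869
G1 X108.950 Y27.900
G1 X112.981 Y37.632
M5
G0 X148.112 Y153.705
M3 S790
G1 X129.392 Y149.110 F1078
G1 X108.639 Y137.504
G1 X85.852 Y118.886
G1 X61.032 Y93.258
M5
G0 X0.000 Y0.000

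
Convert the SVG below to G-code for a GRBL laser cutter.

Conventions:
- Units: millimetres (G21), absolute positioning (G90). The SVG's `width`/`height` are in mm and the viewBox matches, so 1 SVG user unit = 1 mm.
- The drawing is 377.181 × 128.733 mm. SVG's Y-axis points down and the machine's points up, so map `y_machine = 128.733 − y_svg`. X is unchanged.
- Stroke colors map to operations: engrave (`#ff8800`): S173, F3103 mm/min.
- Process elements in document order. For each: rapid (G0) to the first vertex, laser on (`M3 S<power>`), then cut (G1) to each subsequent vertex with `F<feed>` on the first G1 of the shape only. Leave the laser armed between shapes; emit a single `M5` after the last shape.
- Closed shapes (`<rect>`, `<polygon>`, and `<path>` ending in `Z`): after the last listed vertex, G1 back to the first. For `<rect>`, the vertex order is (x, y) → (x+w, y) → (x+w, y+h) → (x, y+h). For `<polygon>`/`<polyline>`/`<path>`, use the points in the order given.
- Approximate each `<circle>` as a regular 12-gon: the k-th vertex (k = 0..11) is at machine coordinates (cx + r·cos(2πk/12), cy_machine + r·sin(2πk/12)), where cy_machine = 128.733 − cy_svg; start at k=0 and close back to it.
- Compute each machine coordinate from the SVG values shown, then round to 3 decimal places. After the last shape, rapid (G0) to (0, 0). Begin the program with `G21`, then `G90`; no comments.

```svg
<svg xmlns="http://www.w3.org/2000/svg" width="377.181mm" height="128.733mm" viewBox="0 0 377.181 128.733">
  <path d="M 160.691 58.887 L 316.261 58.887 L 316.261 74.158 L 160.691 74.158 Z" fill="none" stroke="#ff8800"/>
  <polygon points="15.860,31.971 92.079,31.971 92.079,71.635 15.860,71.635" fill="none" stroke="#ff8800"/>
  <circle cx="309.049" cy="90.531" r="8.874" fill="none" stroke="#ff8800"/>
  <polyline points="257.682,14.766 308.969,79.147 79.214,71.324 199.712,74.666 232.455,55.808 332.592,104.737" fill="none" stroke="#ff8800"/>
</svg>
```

1 u = 1 mm; y_m = 128.733 − y.

[1] `<path>` rectangle, #ff8800→engrave S173 F3103: (160.691,69.846) → (316.261,69.846) → (316.261,54.575) → (160.691,54.575) → (160.691,69.846) (closed)

[2] `<polygon>` rectangle, #ff8800→engrave S173 F3103: (15.860,96.762) → (92.079,96.762) → (92.079,57.098) → (15.860,57.098) → (15.860,96.762) (closed)

[3] `<circle>` circle, #ff8800→engrave S173 F3103: (317.923,38.202) → (316.734,42.639) → (313.486,45.887) → (309.049,47.076) → (304.612,45.887) → (301.364,42.639) → (300.175,38.202) → (301.364,33.765) → (304.612,30.517) → (309.049,29.328) → (313.486,30.517) → (316.734,33.765) → (317.923,38.202) (closed)

[4] `<polyline>` open polyline, #ff8800→engrave S173 F3103: (257.682,113.967) → (308.969,49.586) → (79.214,57.409) → (199.712,54.067) → (232.455,72.925) → (332.592,23.996)

G21
G90
G0 X160.691 Y69.846
M3 S173
G1 X316.261 Y69.846 F3103
G1 X316.261 Y54.575
G1 X160.691 Y54.575
G1 X160.691 Y69.846
G0 X15.860 Y96.762
M3 S173
G1 X92.079 Y96.762 F3103
G1 X92.079 Y57.098
G1 X15.860 Y57.098
G1 X15.860 Y96.762
G0 X317.923 Y38.202
M3 S173
G1 X316.734 Y42.639 F3103
G1 X313.486 Y45.887
G1 X309.049 Y47.076
G1 X304.612 Y45.887
G1 X301.364 Y42.639
G1 X300.175 Y38.202
G1 X301.364 Y33.765
G1 X304.612 Y30.517
G1 X309.049 Y29.328
G1 X313.486 Y30.517
G1 X316.734 Y33.765
G1 X317.923 Y38.202
G0 X257.682 Y113.967
M3 S173
G1 X308.969 Y49.586 F3103
G1 X79.214 Y57.409
G1 X199.712 Y54.067
G1 X232.455 Y72.925
G1 X332.592 Y23.996
M5
G0 X0.000 Y0.000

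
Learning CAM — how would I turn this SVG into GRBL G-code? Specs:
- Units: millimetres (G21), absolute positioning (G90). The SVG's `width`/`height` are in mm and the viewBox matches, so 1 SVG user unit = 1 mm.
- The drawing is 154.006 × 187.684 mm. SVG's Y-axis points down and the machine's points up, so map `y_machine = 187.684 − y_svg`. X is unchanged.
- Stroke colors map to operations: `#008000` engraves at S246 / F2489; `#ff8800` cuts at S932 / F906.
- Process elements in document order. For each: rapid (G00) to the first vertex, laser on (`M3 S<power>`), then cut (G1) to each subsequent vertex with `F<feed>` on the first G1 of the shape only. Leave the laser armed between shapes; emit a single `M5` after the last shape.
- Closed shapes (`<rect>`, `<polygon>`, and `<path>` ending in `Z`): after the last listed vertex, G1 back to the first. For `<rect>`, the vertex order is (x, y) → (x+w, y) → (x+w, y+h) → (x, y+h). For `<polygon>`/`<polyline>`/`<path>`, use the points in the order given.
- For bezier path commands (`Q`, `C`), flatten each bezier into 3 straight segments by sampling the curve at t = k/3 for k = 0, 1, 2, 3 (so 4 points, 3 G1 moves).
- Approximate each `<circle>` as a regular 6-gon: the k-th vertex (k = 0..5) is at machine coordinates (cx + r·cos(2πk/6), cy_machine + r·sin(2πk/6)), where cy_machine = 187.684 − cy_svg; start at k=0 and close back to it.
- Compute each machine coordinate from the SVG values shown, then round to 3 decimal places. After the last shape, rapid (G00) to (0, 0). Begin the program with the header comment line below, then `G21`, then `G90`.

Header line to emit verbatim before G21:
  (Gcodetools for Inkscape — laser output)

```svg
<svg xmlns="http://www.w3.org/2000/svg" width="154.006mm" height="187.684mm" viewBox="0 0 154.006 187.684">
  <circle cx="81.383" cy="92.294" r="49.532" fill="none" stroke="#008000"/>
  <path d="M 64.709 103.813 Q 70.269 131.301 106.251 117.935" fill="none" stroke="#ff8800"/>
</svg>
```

(Gcodetools for Inkscape — laser output)
G21
G90
G00 X130.915 Y95.390
M3 S246
G1 X106.149 Y138.286 F2489
G1 X56.617 Y138.286
G1 X31.851 Y95.390
G1 X56.617 Y52.494
G1 X106.149 Y52.494
G1 X130.915 Y95.390
G00 X64.709 Y83.871
M3 S932
G1 X71.796 Y70.085 F906
G1 X85.643 Y65.378
G1 X106.251 Y69.749
M5
G00 X0.000 Y0.000

viewBox `0 0 154.006 187.684` with mm width/height → 1 unit = 1 mm. Flip: y_m = 187.684 − y_svg.

**Shape 1** — `<circle>` circle, stroke `#008000` → engrave (S246, F2489). Machine vertices: (130.915,95.390) → (106.149,138.286) → (56.617,138.286) → (31.851,95.390) → (56.617,52.494) → (106.149,52.494) → (130.915,95.390). Closed: final G1 returns to the first vertex.

**Shape 2** — `<path>` quadratic bezier, stroke `#ff8800` → cut (S932, F906). Control points (SVG): P0=(64.709,103.813), P1=(70.269,131.301), P2=(106.251,117.935); sampled at t=k/3. Machine vertices: (64.709,83.871) → (71.796,70.085) → (85.643,65.378) → (106.251,69.749). Open path.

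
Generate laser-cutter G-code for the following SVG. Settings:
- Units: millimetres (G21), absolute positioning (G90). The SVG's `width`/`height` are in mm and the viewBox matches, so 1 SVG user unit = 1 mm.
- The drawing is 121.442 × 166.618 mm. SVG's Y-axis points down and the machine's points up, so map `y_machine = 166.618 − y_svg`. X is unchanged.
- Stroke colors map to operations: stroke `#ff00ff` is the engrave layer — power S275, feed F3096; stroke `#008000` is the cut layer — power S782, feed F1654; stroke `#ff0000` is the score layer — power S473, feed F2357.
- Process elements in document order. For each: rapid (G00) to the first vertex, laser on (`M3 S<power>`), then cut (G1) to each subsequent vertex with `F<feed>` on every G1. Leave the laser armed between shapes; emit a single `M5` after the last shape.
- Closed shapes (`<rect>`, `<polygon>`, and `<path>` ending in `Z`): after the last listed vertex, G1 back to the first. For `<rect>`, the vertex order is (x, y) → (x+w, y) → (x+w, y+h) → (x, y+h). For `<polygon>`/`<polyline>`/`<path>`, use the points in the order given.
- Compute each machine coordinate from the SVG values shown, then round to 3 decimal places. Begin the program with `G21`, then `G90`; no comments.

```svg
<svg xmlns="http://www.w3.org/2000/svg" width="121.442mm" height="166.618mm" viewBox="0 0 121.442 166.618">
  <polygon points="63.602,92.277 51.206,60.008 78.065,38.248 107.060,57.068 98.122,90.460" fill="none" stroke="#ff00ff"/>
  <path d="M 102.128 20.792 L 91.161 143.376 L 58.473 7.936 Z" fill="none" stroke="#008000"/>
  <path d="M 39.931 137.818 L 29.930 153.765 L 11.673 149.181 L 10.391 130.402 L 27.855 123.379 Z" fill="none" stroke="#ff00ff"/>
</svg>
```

Since the viewBox matches the mm dimensions, user units are millimetres directly. The only transform is the Y-flip y_m = 166.618 − y_svg.

Shape 1 is a regular polygon drawn with `<polygon>`. Its stroke #ff00ff means engrave at S275, F3096. After flipping Y the toolpath is (63.602,74.341) → (51.206,106.610) → (78.065,128.370) → (107.060,109.550) → (98.122,76.158) → (63.602,74.341), returning to the start.

Shape 2 is a closed polygon drawn with `<path>`. Its stroke #008000 means cut at S782, F1654. After flipping Y the toolpath is (102.128,145.826) → (91.161,23.242) → (58.473,158.682) → (102.128,145.826), returning to the start.

Shape 3 is a regular polygon drawn with `<path>`. Its stroke #ff00ff means engrave at S275, F3096. After flipping Y the toolpath is (39.931,28.800) → (29.930,12.853) → (11.673,17.437) → (10.391,36.216) → (27.855,43.239) → (39.931,28.800), returning to the start.

G21
G90
G00 X63.602 Y74.341
M3 S275
G1 X51.206 Y106.610 F3096
G1 X78.065 Y128.370 F3096
G1 X107.060 Y109.550 F3096
G1 X98.122 Y76.158 F3096
G1 X63.602 Y74.341 F3096
G00 X102.128 Y145.826
M3 S782
G1 X91.161 Y23.242 F1654
G1 X58.473 Y158.682 F1654
G1 X102.128 Y145.826 F1654
G00 X39.931 Y28.800
M3 S275
G1 X29.930 Y12.853 F3096
G1 X11.673 Y17.437 F3096
G1 X10.391 Y36.216 F3096
G1 X27.855 Y43.239 F3096
G1 X39.931 Y28.800 F3096
M5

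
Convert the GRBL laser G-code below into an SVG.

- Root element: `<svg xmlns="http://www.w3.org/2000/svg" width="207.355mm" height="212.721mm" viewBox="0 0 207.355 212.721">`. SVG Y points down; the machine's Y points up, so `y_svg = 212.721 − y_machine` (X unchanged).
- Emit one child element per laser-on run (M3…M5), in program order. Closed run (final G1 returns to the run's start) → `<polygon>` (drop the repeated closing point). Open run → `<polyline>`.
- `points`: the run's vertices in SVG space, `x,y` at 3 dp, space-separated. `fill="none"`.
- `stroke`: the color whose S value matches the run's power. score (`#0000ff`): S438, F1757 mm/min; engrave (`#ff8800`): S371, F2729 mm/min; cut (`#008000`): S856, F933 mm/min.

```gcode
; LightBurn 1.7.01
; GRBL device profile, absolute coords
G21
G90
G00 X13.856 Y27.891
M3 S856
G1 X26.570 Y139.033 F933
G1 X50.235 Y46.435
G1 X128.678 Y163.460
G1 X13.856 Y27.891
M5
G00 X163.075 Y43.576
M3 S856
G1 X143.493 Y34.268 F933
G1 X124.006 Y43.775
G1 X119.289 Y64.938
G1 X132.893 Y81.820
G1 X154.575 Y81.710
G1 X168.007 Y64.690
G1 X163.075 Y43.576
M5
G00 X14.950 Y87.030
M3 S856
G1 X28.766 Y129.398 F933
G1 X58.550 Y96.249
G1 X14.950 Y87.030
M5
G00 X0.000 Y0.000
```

<svg xmlns="http://www.w3.org/2000/svg" width="207.355mm" height="212.721mm" viewBox="0 0 207.355 212.721">
  <polygon points="13.856,184.830 26.570,73.688 50.235,166.286 128.678,49.261" fill="none" stroke="#008000"/>
  <polygon points="163.075,169.145 143.493,178.453 124.006,168.946 119.289,147.783 132.893,130.901 154.575,131.011 168.007,148.031" fill="none" stroke="#008000"/>
  <polygon points="14.950,125.691 28.766,83.323 58.550,116.472" fill="none" stroke="#008000"/>
</svg>

y_svg = 212.721 − y_m. Every run uses S856, so all elements get stroke `#008000` (cut).

[1] closed run; points: 13.856,184.830 26.570,73.688 50.235,166.286 128.678,49.261

[2] closed run; points: 163.075,169.145 143.493,178.453 124.006,168.946 119.289,147.783 132.893,130.901 154.575,131.011 168.007,148.031

[3] closed run; points: 14.950,125.691 28.766,83.323 58.550,116.472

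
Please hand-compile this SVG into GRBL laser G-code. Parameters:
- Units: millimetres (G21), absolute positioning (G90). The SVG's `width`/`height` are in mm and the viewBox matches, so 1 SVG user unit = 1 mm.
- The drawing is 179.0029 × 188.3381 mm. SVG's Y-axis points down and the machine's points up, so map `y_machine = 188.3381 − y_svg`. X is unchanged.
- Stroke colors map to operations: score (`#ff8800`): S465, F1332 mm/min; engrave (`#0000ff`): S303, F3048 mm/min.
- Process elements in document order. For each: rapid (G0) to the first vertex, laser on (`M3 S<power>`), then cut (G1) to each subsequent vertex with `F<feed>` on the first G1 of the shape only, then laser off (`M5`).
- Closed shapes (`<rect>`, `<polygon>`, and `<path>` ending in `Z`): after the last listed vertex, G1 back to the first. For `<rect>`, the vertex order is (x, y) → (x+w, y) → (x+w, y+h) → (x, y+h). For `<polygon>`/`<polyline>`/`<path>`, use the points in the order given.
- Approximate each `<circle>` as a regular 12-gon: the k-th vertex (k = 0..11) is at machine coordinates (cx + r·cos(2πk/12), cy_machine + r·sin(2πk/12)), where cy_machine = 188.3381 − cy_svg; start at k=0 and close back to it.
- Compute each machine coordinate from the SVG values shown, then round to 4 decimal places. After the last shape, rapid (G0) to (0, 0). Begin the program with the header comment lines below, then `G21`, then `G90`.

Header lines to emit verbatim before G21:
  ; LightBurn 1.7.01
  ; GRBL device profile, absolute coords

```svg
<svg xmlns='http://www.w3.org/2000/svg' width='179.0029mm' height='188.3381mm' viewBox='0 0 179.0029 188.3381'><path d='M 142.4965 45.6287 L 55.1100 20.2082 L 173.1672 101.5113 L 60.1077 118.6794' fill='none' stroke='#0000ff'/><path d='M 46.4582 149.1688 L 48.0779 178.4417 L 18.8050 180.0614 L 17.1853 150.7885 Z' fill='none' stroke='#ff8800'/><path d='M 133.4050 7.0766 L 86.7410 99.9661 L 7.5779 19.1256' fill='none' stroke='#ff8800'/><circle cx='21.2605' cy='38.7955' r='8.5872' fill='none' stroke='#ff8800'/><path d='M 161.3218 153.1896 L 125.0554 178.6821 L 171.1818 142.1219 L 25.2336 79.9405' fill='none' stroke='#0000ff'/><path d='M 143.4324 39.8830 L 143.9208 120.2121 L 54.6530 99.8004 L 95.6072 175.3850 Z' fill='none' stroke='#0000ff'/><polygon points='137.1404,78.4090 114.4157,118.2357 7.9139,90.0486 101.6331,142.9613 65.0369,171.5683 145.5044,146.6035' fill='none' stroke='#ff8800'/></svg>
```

viewBox `0 0 179.0029 188.3381` with mm width/height → 1 unit = 1 mm. Flip: y_m = 188.3381 − y_svg.

**Shape 1** — `<path>` open polyline, stroke `#0000ff` → engrave (S303, F3048). Machine vertices: (142.4965,142.7094) → (55.1100,168.1299) → (173.1672,86.8268) → (60.1077,69.6587). Open path.

**Shape 2** — `<path>` regular polygon, stroke `#ff8800` → score (S465, F1332). Machine vertices: (46.4582,39.1693) → (48.0779,9.8964) → (18.8050,8.2767) → (17.1853,37.5496) → (46.4582,39.1693). Closed: final G1 returns to the first vertex.

**Shape 3** — `<path>` open polyline, stroke `#ff8800` → score (S465, F1332). Machine vertices: (133.4050,181.2615) → (86.7410,88.3720) → (7.5779,169.2125). Open path.

**Shape 4** — `<circle>` circle, stroke `#ff8800` → score (S465, F1332). Machine vertices: (29.8477,149.5426) → (28.6972,153.8362) → (25.5541,156.9793) → (21.2605,158.1298) → (16.9669,156.9793) → (13.8238,153.8362) → (12.6733,149.5426) → (13.8238,145.2490) → (16.9669,142.1059) → (21.2605,140.9554) → (25.5541,142.1059) → (28.6972,145.2490) → (29.8477,149.5426). Closed: final G1 returns to the first vertex.

**Shape 5** — `<path>` open polyline, stroke `#0000ff` → engrave (S303, F3048). Machine vertices: (161.3218,35.1485) → (125.0554,9.6560) → (171.1818,46.2162) → (25.2336,108.3976). Open path.

**Shape 6** — `<path>` closed polygon, stroke `#0000ff` → engrave (S303, F3048). Machine vertices: (143.4324,148.4551) → (143.9208,68.1260) → (54.6530,88.5377) → (95.6072,12.9531) → (143.4324,148.4551). Closed: final G1 returns to the first vertex.

**Shape 7** — `<polygon>` closed polygon, stroke `#ff8800` → score (S465, F1332). Machine vertices: (137.1404,109.9291) → (114.4157,70.1024) → (7.9139,98.2895) → (101.6331,45.3768) → (65.0369,16.7698) → (145.5044,41.7346) → (137.1404,109.9291). Closed: final G1 returns to the first vertex.

; LightBurn 1.7.01
; GRBL device profile, absolute coords
G21
G90
G0 X142.4965 Y142.7094
M3 S303
G1 X55.1100 Y168.1299 F3048
G1 X173.1672 Y86.8268
G1 X60.1077 Y69.6587
M5
G0 X46.4582 Y39.1693
M3 S465
G1 X48.0779 Y9.8964 F1332
G1 X18.8050 Y8.2767
G1 X17.1853 Y37.5496
G1 X46.4582 Y39.1693
M5
G0 X133.4050 Y181.2615
M3 S465
G1 X86.7410 Y88.3720 F1332
G1 X7.5779 Y169.2125
M5
G0 X29.8477 Y149.5426
M3 S465
G1 X28.6972 Y153.8362 F1332
G1 X25.5541 Y156.9793
G1 X21.2605 Y158.1298
G1 X16.9669 Y156.9793
G1 X13.8238 Y153.8362
G1 X12.6733 Y149.5426
G1 X13.8238 Y145.2490
G1 X16.9669 Y142.1059
G1 X21.2605 Y140.9554
G1 X25.5541 Y142.1059
G1 X28.6972 Y145.2490
G1 X29.8477 Y149.5426
M5
G0 X161.3218 Y35.1485
M3 S303
G1 X125.0554 Y9.6560 F3048
G1 X171.1818 Y46.2162
G1 X25.2336 Y108.3976
M5
G0 X143.4324 Y148.4551
M3 S303
G1 X143.9208 Y68.1260 F3048
G1 X54.6530 Y88.5377
G1 X95.6072 Y12.9531
G1 X143.4324 Y148.4551
M5
G0 X137.1404 Y109.9291
M3 S465
G1 X114.4157 Y70.1024 F1332
G1 X7.9139 Y98.2895
G1 X101.6331 Y45.3768
G1 X65.0369 Y16.7698
G1 X145.5044 Y41.7346
G1 X137.1404 Y109.9291
M5
G0 X0.0000 Y0.0000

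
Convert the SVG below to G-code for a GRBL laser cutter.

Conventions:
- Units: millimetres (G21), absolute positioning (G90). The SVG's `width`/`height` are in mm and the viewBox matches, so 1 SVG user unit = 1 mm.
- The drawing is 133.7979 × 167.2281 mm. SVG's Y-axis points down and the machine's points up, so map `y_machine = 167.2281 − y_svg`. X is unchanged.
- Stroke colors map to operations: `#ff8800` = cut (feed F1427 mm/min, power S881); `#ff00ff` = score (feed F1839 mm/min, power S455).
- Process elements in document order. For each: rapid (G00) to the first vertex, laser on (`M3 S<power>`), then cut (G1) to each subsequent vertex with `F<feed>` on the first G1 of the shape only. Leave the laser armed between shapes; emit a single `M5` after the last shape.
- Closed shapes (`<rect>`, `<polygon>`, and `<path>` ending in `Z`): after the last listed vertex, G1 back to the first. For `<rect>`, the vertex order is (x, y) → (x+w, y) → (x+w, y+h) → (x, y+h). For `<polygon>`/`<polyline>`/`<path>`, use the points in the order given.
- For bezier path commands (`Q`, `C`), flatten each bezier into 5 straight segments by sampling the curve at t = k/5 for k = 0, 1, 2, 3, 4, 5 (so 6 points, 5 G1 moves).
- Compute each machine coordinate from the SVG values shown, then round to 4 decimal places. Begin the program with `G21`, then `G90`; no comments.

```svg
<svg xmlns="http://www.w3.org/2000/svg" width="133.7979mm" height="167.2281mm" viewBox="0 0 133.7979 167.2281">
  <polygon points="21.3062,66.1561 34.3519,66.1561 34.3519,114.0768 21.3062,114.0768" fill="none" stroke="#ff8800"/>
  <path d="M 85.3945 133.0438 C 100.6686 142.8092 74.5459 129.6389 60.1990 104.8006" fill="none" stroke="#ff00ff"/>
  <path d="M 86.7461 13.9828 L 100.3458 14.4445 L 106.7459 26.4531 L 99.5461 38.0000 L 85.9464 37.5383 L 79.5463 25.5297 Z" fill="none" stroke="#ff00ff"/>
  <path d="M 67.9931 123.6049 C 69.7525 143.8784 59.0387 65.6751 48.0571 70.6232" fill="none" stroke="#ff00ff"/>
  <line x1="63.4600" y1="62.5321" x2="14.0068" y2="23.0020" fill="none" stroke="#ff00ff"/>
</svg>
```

1 u = 1 mm; y_m = 167.2281 − y.

[1] `<polygon>` rectangle, #ff8800→cut S881 F1427: (21.3062,101.0720) → (34.3519,101.0720) → (34.3519,53.1513) → (21.3062,53.1513) → (21.3062,101.0720) (closed)

[2] `<path>` cubic bezier, #ff00ff→score S455 F1839: (85.3945,34.1843) → (90.0167,30.9872) → (87.2560,32.7538) → (79.6646,38.9433) → (69.7949,49.0148) → (60.1990,62.4275)

[3] `<path>` regular polygon, #ff00ff→score S455 F1839: (86.7461,153.2453) → (100.3458,152.7836) → (106.7459,140.7750) → (99.5461,129.2281) → (85.9464,129.6898) → (79.5463,141.6984) → (86.7461,153.2453) (closed)

[4] `<path>` cubic bezier, #ff00ff→score S455 F1839: (67.9931,43.6232) → (67.6496,41.8233) → (64.8984,54.9397) → (60.3253,74.2542) → (54.5163,91.0486) → (48.0571,96.6049)

[5] `<line>` line segment, #ff00ff→score S455 F1839: (63.4600,104.6960) → (14.0068,144.2261)

G21
G90
G00 X21.3062 Y101.0720
M3 S881
G1 X34.3519 Y101.0720 F1427
G1 X34.3519 Y53.1513
G1 X21.3062 Y53.1513
G1 X21.3062 Y101.0720
G00 X85.3945 Y34.1843
M3 S455
G1 X90.0167 Y30.9872 F1839
G1 X87.2560 Y32.7538
G1 X79.6646 Y38.9433
G1 X69.7949 Y49.0148
G1 X60.1990 Y62.4275
G00 X86.7461 Y153.2453
M3 S455
G1 X100.3458 Y152.7836 F1839
G1 X106.7459 Y140.7750
G1 X99.5461 Y129.2281
G1 X85.9464 Y129.6898
G1 X79.5463 Y141.6984
G1 X86.7461 Y153.2453
G00 X67.9931 Y43.6232
M3 S455
G1 X67.6496 Y41.8233 F1839
G1 X64.8984 Y54.9397
G1 X60.3253 Y74.2542
G1 X54.5163 Y91.0486
G1 X48.0571 Y96.6049
G00 X63.4600 Y104.6960
M3 S455
G1 X14.0068 Y144.2261 F1839
M5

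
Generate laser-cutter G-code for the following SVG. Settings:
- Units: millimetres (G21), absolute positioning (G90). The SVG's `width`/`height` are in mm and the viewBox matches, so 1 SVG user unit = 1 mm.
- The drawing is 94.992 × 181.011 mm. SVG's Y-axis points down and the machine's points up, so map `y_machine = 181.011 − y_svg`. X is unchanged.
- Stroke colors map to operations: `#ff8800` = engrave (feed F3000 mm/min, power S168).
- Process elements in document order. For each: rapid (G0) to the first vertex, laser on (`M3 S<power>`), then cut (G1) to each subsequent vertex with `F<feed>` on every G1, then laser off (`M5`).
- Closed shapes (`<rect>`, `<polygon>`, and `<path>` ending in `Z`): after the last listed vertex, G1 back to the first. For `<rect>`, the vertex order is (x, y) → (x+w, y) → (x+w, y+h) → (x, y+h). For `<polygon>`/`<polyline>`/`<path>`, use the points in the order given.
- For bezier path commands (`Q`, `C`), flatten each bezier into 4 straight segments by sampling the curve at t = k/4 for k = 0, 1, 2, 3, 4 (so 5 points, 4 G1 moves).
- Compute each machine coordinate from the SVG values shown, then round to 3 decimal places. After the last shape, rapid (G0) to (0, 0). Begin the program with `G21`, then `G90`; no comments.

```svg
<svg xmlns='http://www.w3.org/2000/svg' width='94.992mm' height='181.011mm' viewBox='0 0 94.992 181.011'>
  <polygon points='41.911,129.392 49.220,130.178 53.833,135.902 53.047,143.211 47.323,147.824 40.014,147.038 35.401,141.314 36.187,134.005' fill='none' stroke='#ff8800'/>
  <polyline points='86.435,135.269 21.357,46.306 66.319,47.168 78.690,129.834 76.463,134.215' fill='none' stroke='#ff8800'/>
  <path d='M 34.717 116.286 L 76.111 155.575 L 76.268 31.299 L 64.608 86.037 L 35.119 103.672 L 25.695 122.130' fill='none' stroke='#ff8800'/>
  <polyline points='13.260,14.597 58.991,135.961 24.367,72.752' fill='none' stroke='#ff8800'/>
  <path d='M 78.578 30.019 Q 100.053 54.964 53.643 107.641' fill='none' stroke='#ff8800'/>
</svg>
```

Since the viewBox matches the mm dimensions, user units are millimetres directly. The only transform is the Y-flip y_m = 181.011 − y_svg.

Shape 1 is a regular polygon drawn with `<polygon>`. Its stroke #ff8800 means engrave at S168, F3000. After flipping Y the toolpath is (41.911,51.619) → (49.220,50.833) → (53.833,45.109) → (53.047,37.800) → (47.323,33.187) → (40.014,33.973) → (35.401,39.697) → (36.187,47.006) → (41.911,51.619), returning to the start.

Shape 2 is a open polyline drawn with `<polyline>`. Its stroke #ff8800 means engrave at S168, F3000. After flipping Y the toolpath is (86.435,45.742) → (21.357,134.705) → (66.319,133.843) → (78.690,51.177) → (76.463,46.796).

Shape 3 is a open polyline drawn with `<path>`. Its stroke #ff8800 means engrave at S168, F3000. After flipping Y the toolpath is (34.717,64.725) → (76.111,25.436) → (76.268,149.712) → (64.608,94.974) → (35.119,77.339) → (25.695,58.881).

Shape 4 is a open polyline drawn with `<polyline>`. Its stroke #ff8800 means engrave at S168, F3000. After flipping Y the toolpath is (13.260,166.414) → (58.991,45.050) → (24.367,108.259).

Shape 5 is a quadratic bezier drawn with `<path>`. Its stroke #ff8800 means engrave at S168, F3000. After flipping Y the toolpath is (78.578,150.992) → (85.073,136.786) → (83.082,119.114) → (72.605,97.975) → (53.643,73.370).

G21
G90
G0 X41.911 Y51.619
M3 S168
G1 X49.220 Y50.833 F3000
G1 X53.833 Y45.109 F3000
G1 X53.047 Y37.800 F3000
G1 X47.323 Y33.187 F3000
G1 X40.014 Y33.973 F3000
G1 X35.401 Y39.697 F3000
G1 X36.187 Y47.006 F3000
G1 X41.911 Y51.619 F3000
M5
G0 X86.435 Y45.742
M3 S168
G1 X21.357 Y134.705 F3000
G1 X66.319 Y133.843 F3000
G1 X78.690 Y51.177 F3000
G1 X76.463 Y46.796 F3000
M5
G0 X34.717 Y64.725
M3 S168
G1 X76.111 Y25.436 F3000
G1 X76.268 Y149.712 F3000
G1 X64.608 Y94.974 F3000
G1 X35.119 Y77.339 F3000
G1 X25.695 Y58.881 F3000
M5
G0 X13.260 Y166.414
M3 S168
G1 X58.991 Y45.050 F3000
G1 X24.367 Y108.259 F3000
M5
G0 X78.578 Y150.992
M3 S168
G1 X85.073 Y136.786 F3000
G1 X83.082 Y119.114 F3000
G1 X72.605 Y97.975 F3000
G1 X53.643 Y73.370 F3000
M5
G0 X0.000 Y0.000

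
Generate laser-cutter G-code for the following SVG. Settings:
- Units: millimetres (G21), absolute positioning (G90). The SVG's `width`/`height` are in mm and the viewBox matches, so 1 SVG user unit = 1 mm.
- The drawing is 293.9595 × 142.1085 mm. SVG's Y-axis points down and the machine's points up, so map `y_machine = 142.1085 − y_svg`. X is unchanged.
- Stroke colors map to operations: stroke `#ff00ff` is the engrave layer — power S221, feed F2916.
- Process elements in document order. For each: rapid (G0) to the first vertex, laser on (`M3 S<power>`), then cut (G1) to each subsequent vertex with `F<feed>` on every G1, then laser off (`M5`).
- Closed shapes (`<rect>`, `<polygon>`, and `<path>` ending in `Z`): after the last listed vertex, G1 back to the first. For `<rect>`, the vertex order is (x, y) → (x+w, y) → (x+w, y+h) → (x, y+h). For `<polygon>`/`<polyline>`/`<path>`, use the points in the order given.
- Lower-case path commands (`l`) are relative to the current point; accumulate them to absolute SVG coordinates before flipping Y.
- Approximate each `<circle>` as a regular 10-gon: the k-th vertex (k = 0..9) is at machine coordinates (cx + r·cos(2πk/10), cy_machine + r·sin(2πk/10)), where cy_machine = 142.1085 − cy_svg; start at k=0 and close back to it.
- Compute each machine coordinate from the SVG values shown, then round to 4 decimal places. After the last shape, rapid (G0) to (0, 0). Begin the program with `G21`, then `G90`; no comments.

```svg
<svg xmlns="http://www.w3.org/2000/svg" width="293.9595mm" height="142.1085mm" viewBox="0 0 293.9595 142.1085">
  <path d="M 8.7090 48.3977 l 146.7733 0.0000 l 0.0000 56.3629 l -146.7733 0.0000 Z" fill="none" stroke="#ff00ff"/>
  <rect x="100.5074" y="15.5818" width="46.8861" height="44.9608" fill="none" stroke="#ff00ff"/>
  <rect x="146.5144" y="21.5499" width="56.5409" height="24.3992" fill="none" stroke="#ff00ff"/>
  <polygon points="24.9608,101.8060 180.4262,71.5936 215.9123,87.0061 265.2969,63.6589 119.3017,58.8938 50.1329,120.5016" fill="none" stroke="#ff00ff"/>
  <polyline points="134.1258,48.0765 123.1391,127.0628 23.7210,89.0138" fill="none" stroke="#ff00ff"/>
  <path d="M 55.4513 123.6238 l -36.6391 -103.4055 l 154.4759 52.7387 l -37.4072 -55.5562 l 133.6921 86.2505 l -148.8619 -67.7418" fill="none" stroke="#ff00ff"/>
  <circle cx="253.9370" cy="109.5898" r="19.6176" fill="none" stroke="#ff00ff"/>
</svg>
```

1 u = 1 mm; y_m = 142.1085 − y.

[1] `<path>` rectangle, #ff00ff→engrave S221 F2916: (8.7090,93.7108) → (155.4823,93.7108) → (155.4823,37.3479) → (8.7090,37.3479) → (8.7090,93.7108) (closed)

[2] `<rect>` rectangle, #ff00ff→engrave S221 F2916: (100.5074,126.5267) → (147.3935,126.5267) → (147.3935,81.5659) → (100.5074,81.5659) → (100.5074,126.5267) (closed)

[3] `<rect>` rectangle, #ff00ff→engrave S221 F2916: (146.5144,120.5586) → (203.0553,120.5586) → (203.0553,96.1594) → (146.5144,96.1594) → (146.5144,120.5586) (closed)

[4] `<polygon>` closed polygon, #ff00ff→engrave S221 F2916: (24.9608,40.3025) → (180.4262,70.5149) → (215.9123,55.1024) → (265.2969,78.4496) → (119.3017,83.2147) → (50.1329,21.6069) → (24.9608,40.3025) (closed)

[5] `<polyline>` open polyline, #ff00ff→engrave S221 F2916: (134.1258,94.0320) → (123.1391,15.0457) → (23.7210,53.0947)

[6] `<path>` open polyline, #ff00ff→engrave S221 F2916: (55.4513,18.4847) → (18.8122,121.8902) → (173.2881,69.1515) → (135.8809,124.7077) → (269.5730,38.4572) → (120.7111,106.1990)

[7] `<circle>` circle, #ff00ff→engrave S221 F2916: (273.5546,32.5187) → (269.8080,44.0496) → (259.9992,51.1761) → (247.8748,51.1761) → (238.0660,44.0496) → (234.3194,32.5187) → (238.0660,20.9878) → (247.8748,13.8613) → (259.9992,13.8613) → (269.8080,20.9878) → (273.5546,32.5187) (closed)

G21
G90
G0 X8.7090 Y93.7108
M3 S221
G1 X155.4823 Y93.7108 F2916
G1 X155.4823 Y37.3479 F2916
G1 X8.7090 Y37.3479 F2916
G1 X8.7090 Y93.7108 F2916
M5
G0 X100.5074 Y126.5267
M3 S221
G1 X147.3935 Y126.5267 F2916
G1 X147.3935 Y81.5659 F2916
G1 X100.5074 Y81.5659 F2916
G1 X100.5074 Y126.5267 F2916
M5
G0 X146.5144 Y120.5586
M3 S221
G1 X203.0553 Y120.5586 F2916
G1 X203.0553 Y96.1594 F2916
G1 X146.5144 Y96.1594 F2916
G1 X146.5144 Y120.5586 F2916
M5
G0 X24.9608 Y40.3025
M3 S221
G1 X180.4262 Y70.5149 F2916
G1 X215.9123 Y55.1024 F2916
G1 X265.2969 Y78.4496 F2916
G1 X119.3017 Y83.2147 F2916
G1 X50.1329 Y21.6069 F2916
G1 X24.9608 Y40.3025 F2916
M5
G0 X134.1258 Y94.0320
M3 S221
G1 X123.1391 Y15.0457 F2916
G1 X23.7210 Y53.0947 F2916
M5
G0 X55.4513 Y18.4847
M3 S221
G1 X18.8122 Y121.8902 F2916
G1 X173.2881 Y69.1515 F2916
G1 X135.8809 Y124.7077 F2916
G1 X269.5730 Y38.4572 F2916
G1 X120.7111 Y106.1990 F2916
M5
G0 X273.5546 Y32.5187
M3 S221
G1 X269.8080 Y44.0496 F2916
G1 X259.9992 Y51.1761 F2916
G1 X247.8748 Y51.1761 F2916
G1 X238.0660 Y44.0496 F2916
G1 X234.3194 Y32.5187 F2916
G1 X238.0660 Y20.9878 F2916
G1 X247.8748 Y13.8613 F2916
G1 X259.9992 Y13.8613 F2916
G1 X269.8080 Y20.9878 F2916
G1 X273.5546 Y32.5187 F2916
M5
G0 X0.0000 Y0.0000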